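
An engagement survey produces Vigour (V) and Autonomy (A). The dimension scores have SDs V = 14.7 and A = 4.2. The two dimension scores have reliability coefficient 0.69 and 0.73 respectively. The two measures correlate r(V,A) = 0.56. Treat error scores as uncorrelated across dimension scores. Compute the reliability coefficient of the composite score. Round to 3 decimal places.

Var(V+A) = 14.7² + 4.2² + 2·[14.7·4.2·0.56] = 233.73 + 69.1488 = 302.879.
With uncorrelated errors the cross-covariances are all true-score covariance, so they carry over unchanged; only the diagonal terms shrink to ρᵢσᵢ².
True-score variance = [14.7²·0.69 + 4.2²·0.73] + 69.1488 = 161.979 + 69.1488 = 231.128.
Reliability = 231.128 / 302.879 = 0.763.

0.763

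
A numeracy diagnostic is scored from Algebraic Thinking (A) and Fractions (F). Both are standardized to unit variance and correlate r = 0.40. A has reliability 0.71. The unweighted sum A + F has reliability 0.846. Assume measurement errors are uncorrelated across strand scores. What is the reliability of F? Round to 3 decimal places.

Var(A+F) = 2 + 2·0.40 = 2.800.
True-score variance = ρ_A + ρ_F + 2·0.40, so 0.846 = (0.71 + ρ_F + 0.80) / 2.800.
ρ_F = 0.846·2.800 − 0.71 − 0.80 = 0.859.

0.859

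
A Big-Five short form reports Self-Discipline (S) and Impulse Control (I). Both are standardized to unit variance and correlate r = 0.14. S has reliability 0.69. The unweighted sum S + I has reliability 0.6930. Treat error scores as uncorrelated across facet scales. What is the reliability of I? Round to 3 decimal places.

Var(S+I) = 2 + 2·0.14 = 2.280.
True-score variance = ρ_S + ρ_I + 2·0.14, so 0.6930 = (0.69 + ρ_I + 0.28) / 2.280.
ρ_I = 0.6930·2.280 − 0.69 − 0.28 = 0.610.

0.610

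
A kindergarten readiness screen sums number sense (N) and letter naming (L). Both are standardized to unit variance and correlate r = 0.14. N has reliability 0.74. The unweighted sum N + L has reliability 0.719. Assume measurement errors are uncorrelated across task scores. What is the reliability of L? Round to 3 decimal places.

Var(N+L) = 2 + 2·0.14 = 2.280.
True-score variance = ρ_N + ρ_L + 2·0.14, so 0.719 = (0.74 + ρ_L + 0.28) / 2.280.
ρ_L = 0.719·2.280 − 0.74 − 0.28 = 0.619.

0.619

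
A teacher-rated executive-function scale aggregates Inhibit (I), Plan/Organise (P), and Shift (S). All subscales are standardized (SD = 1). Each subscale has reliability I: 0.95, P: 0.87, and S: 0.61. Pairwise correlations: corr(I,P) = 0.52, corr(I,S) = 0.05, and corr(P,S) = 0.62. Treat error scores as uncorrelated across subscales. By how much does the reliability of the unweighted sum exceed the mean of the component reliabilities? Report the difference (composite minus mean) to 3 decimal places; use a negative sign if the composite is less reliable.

0.084

Var(sum) = 3 + 2.38 = 5.38; true-score variance = 2.43 + 2.38 = 4.81; composite reliability = 0.8941.
Mean component reliability = 0.8100.
Difference = 0.8941 − 0.8100 = 0.084.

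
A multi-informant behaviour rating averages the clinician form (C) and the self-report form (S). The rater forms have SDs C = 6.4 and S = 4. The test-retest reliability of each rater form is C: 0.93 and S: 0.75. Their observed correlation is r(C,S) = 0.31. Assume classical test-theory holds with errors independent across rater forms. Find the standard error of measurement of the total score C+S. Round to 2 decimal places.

2.62

Var(total) = 56.96 + 15.872 = 72.832.
True-score variance = 50.0928 + 15.872 = 65.9648, so reliability = 0.9057.
Error variance = 72.832 − 65.9648 = 6.8672; SEM = √6.8672 = 2.62.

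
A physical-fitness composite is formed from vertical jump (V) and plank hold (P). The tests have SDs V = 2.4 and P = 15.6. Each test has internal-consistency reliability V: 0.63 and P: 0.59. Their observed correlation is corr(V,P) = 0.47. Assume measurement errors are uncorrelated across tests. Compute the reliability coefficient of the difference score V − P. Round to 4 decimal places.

0.5236

Var(V−P) = 2.4² + 15.6² − 2·2.4·15.6·0.47 = 249.12 − 35.1936 = 213.926.
With uncorrelated errors the cross-covariances are all true-score covariance, so they carry over unchanged; only the diagonal terms shrink to ρᵢσᵢ².
True-score variance = [2.4²·0.63 + 15.6²·0.59] − 35.1936 = 147.211 − 35.1936 = 112.018.
Reliability = 112.018 / 213.926 = 0.5236.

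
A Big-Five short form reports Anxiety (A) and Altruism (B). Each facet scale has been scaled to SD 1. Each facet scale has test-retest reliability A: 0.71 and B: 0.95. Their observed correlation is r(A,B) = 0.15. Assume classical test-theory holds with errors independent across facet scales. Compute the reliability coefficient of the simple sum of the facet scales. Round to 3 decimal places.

Var(A+B) = 2 + 2·[0.15] = 2 + 0.3 = 2.3.
Under uncorrelated errors the observed covariances equal the true-score covariances, so only the own-variance terms attenuate.
True-score variance = [0.71 + 0.95] + 0.3 = 1.66 + 0.3 = 1.96.
Reliability = 1.96 / 2.3 = 0.852.

0.852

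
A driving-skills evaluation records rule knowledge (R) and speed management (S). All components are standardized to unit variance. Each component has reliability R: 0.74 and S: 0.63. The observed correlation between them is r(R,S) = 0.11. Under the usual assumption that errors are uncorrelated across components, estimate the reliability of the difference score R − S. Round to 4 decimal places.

Var(R−S) = 1 + 1 − 2·0.11 = 2 − 0.22 = 1.78.
Under uncorrelated errors the observed covariances equal the true-score covariances, so only the own-variance terms attenuate.
True-score variance = [0.74 + 0.63] − 0.22 = 1.37 − 0.22 = 1.15.
Reliability = 1.15 / 1.78 = 0.6461.

0.6461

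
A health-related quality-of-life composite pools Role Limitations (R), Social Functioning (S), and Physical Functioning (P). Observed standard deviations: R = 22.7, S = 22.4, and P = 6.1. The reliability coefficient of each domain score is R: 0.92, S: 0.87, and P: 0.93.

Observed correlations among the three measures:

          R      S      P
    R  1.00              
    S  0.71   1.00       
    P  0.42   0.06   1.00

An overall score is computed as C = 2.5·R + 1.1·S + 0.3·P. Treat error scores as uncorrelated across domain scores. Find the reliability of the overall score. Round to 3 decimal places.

0.943

Var(C) = 2.5²·22.7² + 1.1²·22.4² + 0.3²·6.1² + 2·[2.75·22.7·22.4·0.71 + 0.75·22.7·6.1·0.42 + 0.33·22.4·6.1·0.06] = 3831.04 + 2078.26 = 5909.3.
Under uncorrelated errors the observed covariances equal the true-score covariances, so only the own-variance terms attenuate.
True-score variance = [2.5²·22.7²·0.92 + 1.1²·22.4²·0.87 + 0.3²·6.1²·0.93] + 2078.26 = 3494.23 + 2078.26 = 5572.5.
Reliability = 5572.5 / 5909.3 = 0.943.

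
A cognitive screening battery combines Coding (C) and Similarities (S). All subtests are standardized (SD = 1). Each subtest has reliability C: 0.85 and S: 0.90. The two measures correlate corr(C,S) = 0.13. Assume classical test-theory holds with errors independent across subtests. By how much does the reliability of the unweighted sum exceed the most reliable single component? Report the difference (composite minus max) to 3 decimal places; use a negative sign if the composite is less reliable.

-0.011

Var(sum) = 2 + 0.26 = 2.26; true-score variance = 1.75 + 0.26 = 2.01; composite reliability = 0.8894.
Max component reliability = 0.9000.
Difference = 0.8894 − 0.9000 = -0.011.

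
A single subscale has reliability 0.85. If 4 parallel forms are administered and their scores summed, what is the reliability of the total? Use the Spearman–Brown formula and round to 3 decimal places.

0.958

ρ_k = kρ / (1 + (k−1)ρ) = 4·0.85 / (1 + 3·0.85) = 3.400 / 3.550 = 0.958.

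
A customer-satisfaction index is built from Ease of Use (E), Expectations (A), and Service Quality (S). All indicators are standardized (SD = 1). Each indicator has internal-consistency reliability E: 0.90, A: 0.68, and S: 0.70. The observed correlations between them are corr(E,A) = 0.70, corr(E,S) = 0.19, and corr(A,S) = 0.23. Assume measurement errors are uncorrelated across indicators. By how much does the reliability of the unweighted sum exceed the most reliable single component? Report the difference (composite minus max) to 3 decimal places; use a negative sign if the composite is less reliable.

-0.037

Var(sum) = 3 + 2.24 = 5.24; true-score variance = 2.28 + 2.24 = 4.52; composite reliability = 0.8626.
Max component reliability = 0.9000.
Difference = 0.8626 − 0.9000 = -0.037.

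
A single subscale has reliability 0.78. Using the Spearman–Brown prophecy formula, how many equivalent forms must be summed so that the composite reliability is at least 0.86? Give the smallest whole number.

k ≥ ρ*(1−ρ₁)/(ρ₁(1−ρ*)) = 0.86·0.22 / (0.78·0.14) = 1.733.
Smallest integer k = 2.

2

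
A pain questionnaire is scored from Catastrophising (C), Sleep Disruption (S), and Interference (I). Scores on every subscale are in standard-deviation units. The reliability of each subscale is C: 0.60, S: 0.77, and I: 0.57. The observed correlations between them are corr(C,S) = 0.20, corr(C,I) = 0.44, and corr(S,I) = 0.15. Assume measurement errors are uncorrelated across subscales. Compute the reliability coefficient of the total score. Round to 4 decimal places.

0.7686

Var(C+S+I) = 3 + 2·[0.20 + 0.44 + 0.15] = 3 + 1.58 = 4.58.
With uncorrelated errors the cross-covariances are all true-score covariance, so they carry over unchanged; only the diagonal terms shrink to ρᵢσᵢ².
True-score variance = [0.60 + 0.77 + 0.57] + 1.58 = 1.94 + 1.58 = 3.52.
Reliability = 3.52 / 4.58 = 0.7686.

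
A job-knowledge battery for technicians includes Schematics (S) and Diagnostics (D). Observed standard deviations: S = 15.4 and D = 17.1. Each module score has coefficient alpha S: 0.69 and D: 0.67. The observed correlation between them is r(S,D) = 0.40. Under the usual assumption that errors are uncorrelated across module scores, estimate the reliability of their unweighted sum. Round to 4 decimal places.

Var(S+D) = 15.4² + 17.1² + 2·[15.4·17.1·0.40] = 529.57 + 210.672 = 740.242.
Under uncorrelated errors the observed covariances equal the true-score covariances, so only the own-variance terms attenuate.
True-score variance = [15.4²·0.69 + 17.1²·0.67] + 210.672 = 359.555 + 210.672 = 570.227.
Reliability = 570.227 / 740.242 = 0.7703.

0.7703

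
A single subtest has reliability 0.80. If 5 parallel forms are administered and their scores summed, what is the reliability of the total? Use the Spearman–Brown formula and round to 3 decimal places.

0.952

ρ_k = kρ / (1 + (k−1)ρ) = 5·0.80 / (1 + 4·0.80) = 4.000 / 4.200 = 0.952.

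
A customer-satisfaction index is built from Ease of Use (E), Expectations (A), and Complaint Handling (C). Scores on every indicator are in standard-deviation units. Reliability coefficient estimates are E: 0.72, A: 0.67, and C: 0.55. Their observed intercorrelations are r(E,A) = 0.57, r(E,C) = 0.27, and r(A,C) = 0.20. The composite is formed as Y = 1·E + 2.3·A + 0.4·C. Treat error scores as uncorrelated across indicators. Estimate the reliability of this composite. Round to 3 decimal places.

Var(Y) = 1 + 2.3² + 0.4² + 2·[2.3·0.57 + 0.4·0.27 + 0.92·0.20] = 6.45 + 3.206 = 9.656.
Because errors are independent across components, Cov(Tᵢ,Tⱼ) = Cov(Xᵢ,Xⱼ); the off-diagonal part of the true-score variance is the same as above.
True-score variance = [0.72 + 2.3²·0.67 + 0.4²·0.55] + 3.206 = 4.3523 + 3.206 = 7.5583.
Reliability = 7.5583 / 9.656 = 0.783.

0.783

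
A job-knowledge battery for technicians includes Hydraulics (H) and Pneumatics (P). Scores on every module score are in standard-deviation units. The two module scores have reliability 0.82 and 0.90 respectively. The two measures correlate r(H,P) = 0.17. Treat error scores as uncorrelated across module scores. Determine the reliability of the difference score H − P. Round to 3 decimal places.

0.831

Var(H−P) = 1 + 1 − 2·0.17 = 2 − 0.34 = 1.66.
Under uncorrelated errors the observed covariances equal the true-score covariances, so only the own-variance terms attenuate.
True-score variance = [0.82 + 0.90] − 0.34 = 1.72 − 0.34 = 1.38.
Reliability = 1.38 / 1.66 = 0.831.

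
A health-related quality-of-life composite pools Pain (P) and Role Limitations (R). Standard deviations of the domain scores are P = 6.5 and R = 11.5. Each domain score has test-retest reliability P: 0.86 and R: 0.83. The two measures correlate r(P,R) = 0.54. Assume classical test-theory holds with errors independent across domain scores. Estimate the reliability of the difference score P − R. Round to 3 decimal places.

Var(P−R) = 6.5² + 11.5² − 2·6.5·11.5·0.54 = 174.5 − 80.73 = 93.77.
Because errors are independent across components, Cov(Tᵢ,Tⱼ) = Cov(Xᵢ,Xⱼ); the off-diagonal part of the true-score variance is the same as above.
True-score variance = [6.5²·0.86 + 11.5²·0.83] − 80.73 = 146.102 − 80.73 = 65.3725.
Reliability = 65.3725 / 93.77 = 0.697.

0.697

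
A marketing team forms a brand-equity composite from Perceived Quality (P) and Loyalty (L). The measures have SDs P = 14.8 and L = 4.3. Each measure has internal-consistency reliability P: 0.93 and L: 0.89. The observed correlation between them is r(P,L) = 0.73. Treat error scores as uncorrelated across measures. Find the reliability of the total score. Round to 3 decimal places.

Var(P+L) = 14.8² + 4.3² + 2·[14.8·4.3·0.73] = 237.53 + 92.9144 = 330.444.
Because errors are independent across components, Cov(Tᵢ,Tⱼ) = Cov(Xᵢ,Xⱼ); the off-diagonal part of the true-score variance is the same as above.
True-score variance = [14.8²·0.93 + 4.3²·0.89] + 92.9144 = 220.163 + 92.9144 = 313.078.
Reliability = 313.078 / 330.444 = 0.947.

0.947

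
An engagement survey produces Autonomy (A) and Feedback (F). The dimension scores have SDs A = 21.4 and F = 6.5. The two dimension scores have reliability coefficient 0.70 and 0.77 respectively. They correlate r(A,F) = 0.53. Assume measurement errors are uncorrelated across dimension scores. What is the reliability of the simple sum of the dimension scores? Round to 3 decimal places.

0.773

Var(A+F) = 21.4² + 6.5² + 2·[21.4·6.5·0.53] = 500.21 + 147.446 = 647.656.
Because errors are independent across components, Cov(Tᵢ,Tⱼ) = Cov(Xᵢ,Xⱼ); the off-diagonal part of the true-score variance is the same as above.
True-score variance = [21.4²·0.70 + 6.5²·0.77] + 147.446 = 353.104 + 147.446 = 500.55.
Reliability = 500.55 / 647.656 = 0.773.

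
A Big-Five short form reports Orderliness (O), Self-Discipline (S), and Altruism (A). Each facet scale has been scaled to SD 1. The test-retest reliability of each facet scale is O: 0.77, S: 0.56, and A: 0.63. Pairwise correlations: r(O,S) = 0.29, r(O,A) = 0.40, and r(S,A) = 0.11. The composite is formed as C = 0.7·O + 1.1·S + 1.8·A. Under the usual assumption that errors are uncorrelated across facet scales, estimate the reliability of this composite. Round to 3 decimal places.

0.730

Var(C) = 0.7² + 1.1² + 1.8² + 2·[0.77·0.29 + 1.26·0.40 + 1.98·0.11] = 4.94 + 1.8902 = 6.8302.
With uncorrelated errors the cross-covariances are all true-score covariance, so they carry over unchanged; only the diagonal terms shrink to ρᵢσᵢ².
True-score variance = [0.7²·0.77 + 1.1²·0.56 + 1.8²·0.63] + 1.8902 = 3.0961 + 1.8902 = 4.9863.
Reliability = 4.9863 / 6.8302 = 0.730.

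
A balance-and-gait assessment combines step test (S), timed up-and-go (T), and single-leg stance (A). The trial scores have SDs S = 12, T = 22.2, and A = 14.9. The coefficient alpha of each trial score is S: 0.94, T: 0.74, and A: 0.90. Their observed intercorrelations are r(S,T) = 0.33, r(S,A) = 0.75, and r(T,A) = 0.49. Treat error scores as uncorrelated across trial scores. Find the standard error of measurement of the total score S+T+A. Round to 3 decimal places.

12.609

Var(total) = 858.85 + 768.188 = 1627.04.
True-score variance = 699.871 + 768.188 = 1468.06, so reliability = 0.9023.
Error variance = 1627.04 − 1468.06 = 158.979; SEM = √158.979 = 12.609.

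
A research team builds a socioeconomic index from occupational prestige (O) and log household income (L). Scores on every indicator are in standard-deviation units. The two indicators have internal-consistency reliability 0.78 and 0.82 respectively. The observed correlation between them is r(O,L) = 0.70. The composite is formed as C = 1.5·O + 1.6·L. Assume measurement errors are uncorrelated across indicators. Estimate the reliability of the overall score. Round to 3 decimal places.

Var(C) = 1.5² + 1.6² + 2·[2.4·0.70] = 4.81 + 3.36 = 8.17.
Because errors are independent across components, Cov(Tᵢ,Tⱼ) = Cov(Xᵢ,Xⱼ); the off-diagonal part of the true-score variance is the same as above.
True-score variance = [1.5²·0.78 + 1.6²·0.82] + 3.36 = 3.8542 + 3.36 = 7.2142.
Reliability = 7.2142 / 8.17 = 0.883.

0.883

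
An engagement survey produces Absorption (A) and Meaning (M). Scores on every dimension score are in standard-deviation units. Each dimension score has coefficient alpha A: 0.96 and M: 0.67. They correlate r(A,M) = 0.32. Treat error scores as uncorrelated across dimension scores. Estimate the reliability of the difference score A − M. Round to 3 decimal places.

0.728

Var(A−M) = 1 + 1 − 2·0.32 = 2 − 0.64 = 1.36.
Because errors are independent across components, Cov(Tᵢ,Tⱼ) = Cov(Xᵢ,Xⱼ); the off-diagonal part of the true-score variance is the same as above.
True-score variance = [0.96 + 0.67] − 0.64 = 1.63 − 0.64 = 0.99.
Reliability = 0.99 / 1.36 = 0.728.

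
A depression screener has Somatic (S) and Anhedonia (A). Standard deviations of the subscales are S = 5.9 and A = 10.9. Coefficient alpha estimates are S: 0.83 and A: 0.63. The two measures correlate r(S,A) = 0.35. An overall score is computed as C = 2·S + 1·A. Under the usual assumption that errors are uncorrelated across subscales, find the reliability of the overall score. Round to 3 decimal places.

Var(C) = 2²·5.9² + 10.9² + 2·[2·5.9·10.9·0.35] = 258.05 + 90.034 = 348.084.
Because errors are independent across components, Cov(Tᵢ,Tⱼ) = Cov(Xᵢ,Xⱼ); the off-diagonal part of the true-score variance is the same as above.
True-score variance = [2²·5.9²·0.83 + 10.9²·0.63] + 90.034 = 190.419 + 90.034 = 280.453.
Reliability = 280.453 / 348.084 = 0.806.

0.806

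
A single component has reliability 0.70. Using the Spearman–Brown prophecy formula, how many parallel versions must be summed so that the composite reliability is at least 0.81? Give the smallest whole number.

2

k ≥ ρ*(1−ρ₁)/(ρ₁(1−ρ*)) = 0.81·0.30 / (0.70·0.19) = 1.827.
Smallest integer k = 2.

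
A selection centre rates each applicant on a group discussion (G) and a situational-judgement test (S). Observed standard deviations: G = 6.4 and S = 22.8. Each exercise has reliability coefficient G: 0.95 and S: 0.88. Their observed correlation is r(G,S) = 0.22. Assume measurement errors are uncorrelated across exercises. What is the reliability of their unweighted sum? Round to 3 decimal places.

Var(G+S) = 6.4² + 22.8² + 2·[6.4·22.8·0.22] = 560.8 + 64.2048 = 625.005.
Because errors are independent across components, Cov(Tᵢ,Tⱼ) = Cov(Xᵢ,Xⱼ); the off-diagonal part of the true-score variance is the same as above.
True-score variance = [6.4²·0.95 + 22.8²·0.88] + 64.2048 = 496.371 + 64.2048 = 560.576.
Reliability = 560.576 / 625.005 = 0.897.

0.897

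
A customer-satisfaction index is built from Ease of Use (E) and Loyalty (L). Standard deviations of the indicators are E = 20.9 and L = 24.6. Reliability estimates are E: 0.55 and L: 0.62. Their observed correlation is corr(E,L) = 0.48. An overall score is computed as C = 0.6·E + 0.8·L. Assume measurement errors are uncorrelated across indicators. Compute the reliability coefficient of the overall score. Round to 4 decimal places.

0.7211

Var(C) = 0.6²·20.9² + 0.8²·24.6² + 2·[0.48·20.9·24.6·0.48] = 544.554 + 236.916 = 781.47.
Under uncorrelated errors the observed covariances equal the true-score covariances, so only the own-variance terms attenuate.
True-score variance = [0.6²·20.9²·0.55 + 0.8²·24.6²·0.62] + 236.916 = 326.616 + 236.916 = 563.532.
Reliability = 563.532 / 781.47 = 0.7211.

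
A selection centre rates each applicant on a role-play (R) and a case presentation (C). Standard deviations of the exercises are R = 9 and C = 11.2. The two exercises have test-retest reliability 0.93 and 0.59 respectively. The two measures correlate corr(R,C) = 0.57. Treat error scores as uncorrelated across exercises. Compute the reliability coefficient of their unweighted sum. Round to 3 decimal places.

Var(R+C) = 9² + 11.2² + 2·[9·11.2·0.57] = 206.44 + 114.912 = 321.352.
Because errors are independent across components, Cov(Tᵢ,Tⱼ) = Cov(Xᵢ,Xⱼ); the off-diagonal part of the true-score variance is the same as above.
True-score variance = [9²·0.93 + 11.2²·0.59] + 114.912 = 149.34 + 114.912 = 264.252.
Reliability = 264.252 / 321.352 = 0.822.

0.822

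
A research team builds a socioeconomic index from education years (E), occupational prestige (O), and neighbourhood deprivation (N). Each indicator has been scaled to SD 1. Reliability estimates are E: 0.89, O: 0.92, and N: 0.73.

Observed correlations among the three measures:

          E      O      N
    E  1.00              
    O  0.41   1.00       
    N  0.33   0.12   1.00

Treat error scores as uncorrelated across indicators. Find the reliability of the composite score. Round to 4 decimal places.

Var(E+O+N) = 3 + 2·[0.41 + 0.33 + 0.12] = 3 + 1.72 = 4.72.
With uncorrelated errors the cross-covariances are all true-score covariance, so they carry over unchanged; only the diagonal terms shrink to ρᵢσᵢ².
True-score variance = [0.89 + 0.92 + 0.73] + 1.72 = 2.54 + 1.72 = 4.26.
Reliability = 4.26 / 4.72 = 0.9025.

0.9025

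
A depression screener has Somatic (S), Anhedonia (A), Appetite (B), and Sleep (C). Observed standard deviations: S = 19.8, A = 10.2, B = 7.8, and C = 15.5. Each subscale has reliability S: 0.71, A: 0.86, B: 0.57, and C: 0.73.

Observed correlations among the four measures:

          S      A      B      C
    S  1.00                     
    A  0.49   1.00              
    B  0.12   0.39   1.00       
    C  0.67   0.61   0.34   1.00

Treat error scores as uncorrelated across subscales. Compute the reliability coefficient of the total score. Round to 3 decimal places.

0.877

Var(S+A+B+C) = 19.8² + 10.2² + 7.8² + 15.5² + 2·[19.8·10.2·0.49 + 19.8·7.8·0.12 + 19.8·15.5·0.67 + 10.2·7.8·0.39 + 10.2·15.5·0.61 + 7.8·15.5·0.34] = 797.17 + 983.383 = 1780.55.
Under uncorrelated errors the observed covariances equal the true-score covariances, so only the own-variance terms attenuate.
True-score variance = [19.8²·0.71 + 10.2²·0.86 + 7.8²·0.57 + 15.5²·0.73] + 983.383 = 577.884 + 983.383 = 1561.27.
Reliability = 1561.27 / 1780.55 = 0.877.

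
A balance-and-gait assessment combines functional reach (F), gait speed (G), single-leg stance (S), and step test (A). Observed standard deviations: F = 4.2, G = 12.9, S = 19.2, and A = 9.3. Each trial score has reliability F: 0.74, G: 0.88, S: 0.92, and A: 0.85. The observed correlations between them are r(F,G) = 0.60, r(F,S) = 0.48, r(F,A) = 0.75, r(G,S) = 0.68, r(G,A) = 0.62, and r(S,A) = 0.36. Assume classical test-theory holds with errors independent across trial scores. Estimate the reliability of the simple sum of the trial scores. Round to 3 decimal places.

0.954

Var(F+G+S+A) = 4.2² + 12.9² + 19.2² + 9.3² + 2·[4.2·12.9·0.60 + 4.2·19.2·0.48 + 4.2·9.3·0.75 + 12.9·19.2·0.68 + 12.9·9.3·0.62 + 19.2·9.3·0.36] = 639.18 + 815.191 = 1454.37.
With uncorrelated errors the cross-covariances are all true-score covariance, so they carry over unchanged; only the diagonal terms shrink to ρᵢσᵢ².
True-score variance = [4.2²·0.74 + 12.9²·0.88 + 19.2²·0.92 + 9.3²·0.85] + 815.191 = 572.16 + 815.191 = 1387.35.
Reliability = 1387.35 / 1454.37 = 0.954.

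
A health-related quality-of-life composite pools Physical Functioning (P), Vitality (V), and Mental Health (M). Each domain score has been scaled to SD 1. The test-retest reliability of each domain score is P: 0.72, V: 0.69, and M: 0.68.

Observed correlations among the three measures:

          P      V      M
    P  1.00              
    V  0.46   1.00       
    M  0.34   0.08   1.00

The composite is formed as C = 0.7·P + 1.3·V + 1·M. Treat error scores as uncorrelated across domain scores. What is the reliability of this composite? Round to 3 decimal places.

Var(C) = 0.7² + 1.3² + 1 + 2·[0.91·0.46 + 0.7·0.34 + 1.3·0.08] = 3.18 + 1.5212 = 4.7012.
With uncorrelated errors the cross-covariances are all true-score covariance, so they carry over unchanged; only the diagonal terms shrink to ρᵢσᵢ².
True-score variance = [0.7²·0.72 + 1.3²·0.69 + 0.68] + 1.5212 = 2.1989 + 1.5212 = 3.7201.
Reliability = 3.7201 / 4.7012 = 0.791.

0.791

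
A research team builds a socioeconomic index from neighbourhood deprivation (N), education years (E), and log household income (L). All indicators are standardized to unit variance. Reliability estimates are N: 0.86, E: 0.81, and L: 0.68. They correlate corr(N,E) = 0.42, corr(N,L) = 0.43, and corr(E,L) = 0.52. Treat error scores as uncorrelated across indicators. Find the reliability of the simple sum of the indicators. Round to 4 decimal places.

0.8868

Var(N+E+L) = 3 + 2·[0.42 + 0.43 + 0.52] = 3 + 2.74 = 5.74.
Because errors are independent across components, Cov(Tᵢ,Tⱼ) = Cov(Xᵢ,Xⱼ); the off-diagonal part of the true-score variance is the same as above.
True-score variance = [0.86 + 0.81 + 0.68] + 2.74 = 2.35 + 2.74 = 5.09.
Reliability = 5.09 / 5.74 = 0.8868.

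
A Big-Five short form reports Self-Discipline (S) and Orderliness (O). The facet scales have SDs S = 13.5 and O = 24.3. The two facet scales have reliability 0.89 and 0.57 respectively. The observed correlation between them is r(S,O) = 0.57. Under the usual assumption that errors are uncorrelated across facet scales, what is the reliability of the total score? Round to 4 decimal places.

Var(S+O) = 13.5² + 24.3² + 2·[13.5·24.3·0.57] = 772.74 + 373.977 = 1146.72.
Because errors are independent across components, Cov(Tᵢ,Tⱼ) = Cov(Xᵢ,Xⱼ); the off-diagonal part of the true-score variance is the same as above.
True-score variance = [13.5²·0.89 + 24.3²·0.57] + 373.977 = 498.782 + 373.977 = 872.759.
Reliability = 872.759 / 1146.72 = 0.7611.

0.7611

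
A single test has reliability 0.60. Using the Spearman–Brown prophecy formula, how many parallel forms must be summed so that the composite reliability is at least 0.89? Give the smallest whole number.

k ≥ ρ*(1−ρ₁)/(ρ₁(1−ρ*)) = 0.89·0.40 / (0.60·0.11) = 5.394.
Smallest integer k = 6.

6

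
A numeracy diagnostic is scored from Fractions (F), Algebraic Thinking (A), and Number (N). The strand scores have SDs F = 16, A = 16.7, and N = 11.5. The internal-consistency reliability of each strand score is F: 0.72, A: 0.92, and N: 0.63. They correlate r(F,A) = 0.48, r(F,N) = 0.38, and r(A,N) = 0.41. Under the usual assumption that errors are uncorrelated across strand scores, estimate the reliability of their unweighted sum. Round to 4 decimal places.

Var(F+A+N) = 16² + 16.7² + 11.5² + 2·[16·16.7·0.48 + 16·11.5·0.38 + 16.7·11.5·0.41] = 667.14 + 553.833 = 1220.97.
Because errors are independent across components, Cov(Tᵢ,Tⱼ) = Cov(Xᵢ,Xⱼ); the off-diagonal part of the true-score variance is the same as above.
True-score variance = [16²·0.72 + 16.7²·0.92 + 11.5²·0.63] + 553.833 = 524.216 + 553.833 = 1078.05.
Reliability = 1078.05 / 1220.97 = 0.8829.

0.8829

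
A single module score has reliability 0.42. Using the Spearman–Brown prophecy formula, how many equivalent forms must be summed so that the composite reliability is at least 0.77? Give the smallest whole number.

k ≥ ρ*(1−ρ₁)/(ρ₁(1−ρ*)) = 0.77·0.58 / (0.42·0.23) = 4.623.
Smallest integer k = 5.

5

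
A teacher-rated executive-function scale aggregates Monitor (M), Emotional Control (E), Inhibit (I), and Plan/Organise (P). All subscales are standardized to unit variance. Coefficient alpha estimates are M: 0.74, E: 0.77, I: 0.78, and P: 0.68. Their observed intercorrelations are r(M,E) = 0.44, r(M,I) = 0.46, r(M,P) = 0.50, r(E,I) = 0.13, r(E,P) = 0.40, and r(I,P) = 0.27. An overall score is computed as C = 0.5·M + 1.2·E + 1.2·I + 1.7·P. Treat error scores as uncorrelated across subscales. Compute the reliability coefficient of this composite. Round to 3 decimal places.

Var(C) = 0.5² + 1.2² + 1.2² + 1.7² + 2·[0.6·0.44 + 0.6·0.46 + 0.85·0.50 + 1.44·0.13 + 2.04·0.40 + 2.04·0.27] = 6.02 + 5.038 = 11.058.
With uncorrelated errors the cross-covariances are all true-score covariance, so they carry over unchanged; only the diagonal terms shrink to ρᵢσᵢ².
True-score variance = [0.5²·0.74 + 1.2²·0.77 + 1.2²·0.78 + 1.7²·0.68] + 5.038 = 4.3822 + 5.038 = 9.4202.
Reliability = 9.4202 / 11.058 = 0.852.

0.852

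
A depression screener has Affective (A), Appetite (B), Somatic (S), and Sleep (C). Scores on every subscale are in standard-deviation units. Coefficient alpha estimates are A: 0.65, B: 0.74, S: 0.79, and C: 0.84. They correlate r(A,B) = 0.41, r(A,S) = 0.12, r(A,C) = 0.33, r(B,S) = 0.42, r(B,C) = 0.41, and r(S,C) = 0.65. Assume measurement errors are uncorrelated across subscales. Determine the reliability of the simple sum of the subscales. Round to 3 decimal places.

0.887

Var(A+B+S+C) = 4 + 2·[0.41 + 0.12 + 0.33 + 0.42 + 0.41 + 0.65] = 4 + 4.68 = 8.68.
Because errors are independent across components, Cov(Tᵢ,Tⱼ) = Cov(Xᵢ,Xⱼ); the off-diagonal part of the true-score variance is the same as above.
True-score variance = [0.65 + 0.74 + 0.79 + 0.84] + 4.68 = 3.02 + 4.68 = 7.7.
Reliability = 7.7 / 8.68 = 0.887.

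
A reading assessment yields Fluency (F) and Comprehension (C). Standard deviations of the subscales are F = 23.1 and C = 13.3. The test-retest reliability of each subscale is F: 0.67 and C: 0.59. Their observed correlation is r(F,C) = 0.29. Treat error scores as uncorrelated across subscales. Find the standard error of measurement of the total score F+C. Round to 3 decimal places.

15.768

Var(total) = 710.5 + 178.193 = 888.693.
True-score variance = 461.884 + 178.193 = 640.077, so reliability = 0.7202.
Error variance = 888.693 − 640.077 = 248.616; SEM = √248.616 = 15.768.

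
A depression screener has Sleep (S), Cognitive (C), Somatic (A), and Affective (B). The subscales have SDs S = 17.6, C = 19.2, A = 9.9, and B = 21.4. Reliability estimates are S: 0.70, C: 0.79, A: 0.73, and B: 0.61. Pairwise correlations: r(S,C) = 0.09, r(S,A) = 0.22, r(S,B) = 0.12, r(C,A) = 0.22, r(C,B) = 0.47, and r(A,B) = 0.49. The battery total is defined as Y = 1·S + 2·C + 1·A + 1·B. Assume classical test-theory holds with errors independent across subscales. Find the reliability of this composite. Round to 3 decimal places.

Var(Y) = 17.6² + 2²·19.2² + 9.9² + 21.4² + 2·[2·17.6·19.2·0.09 + 17.6·9.9·0.22 + 17.6·21.4·0.12 + 2·19.2·9.9·0.22 + 2·19.2·21.4·0.47 + 9.9·21.4·0.49] = 2340.29 + 1436.06 = 3776.35.
Because errors are independent across components, Cov(Tᵢ,Tⱼ) = Cov(Xᵢ,Xⱼ); the off-diagonal part of the true-score variance is the same as above.
True-score variance = [17.6²·0.70 + 2²·19.2²·0.79 + 9.9²·0.73 + 21.4²·0.61] + 1436.06 = 1732.64 + 1436.06 = 3168.7.
Reliability = 3168.7 / 3776.35 = 0.839.

0.839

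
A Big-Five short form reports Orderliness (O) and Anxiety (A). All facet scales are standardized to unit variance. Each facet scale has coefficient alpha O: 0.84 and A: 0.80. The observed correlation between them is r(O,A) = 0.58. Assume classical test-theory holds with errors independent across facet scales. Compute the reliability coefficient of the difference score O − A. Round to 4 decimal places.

Var(O−A) = 1 + 1 − 2·0.58 = 2 − 1.16 = 0.84.
With uncorrelated errors the cross-covariances are all true-score covariance, so they carry over unchanged; only the diagonal terms shrink to ρᵢσᵢ².
True-score variance = [0.84 + 0.80] − 1.16 = 1.64 − 1.16 = 0.48.
Reliability = 0.48 / 0.84 = 0.5714.

0.5714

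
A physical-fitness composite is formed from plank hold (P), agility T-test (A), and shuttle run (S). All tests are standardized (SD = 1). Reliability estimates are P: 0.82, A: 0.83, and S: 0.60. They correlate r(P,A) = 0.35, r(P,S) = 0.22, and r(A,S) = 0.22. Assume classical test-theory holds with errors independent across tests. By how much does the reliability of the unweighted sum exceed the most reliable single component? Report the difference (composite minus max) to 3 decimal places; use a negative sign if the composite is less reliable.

0.006

Var(sum) = 3 + 1.58 = 4.58; true-score variance = 2.25 + 1.58 = 3.83; composite reliability = 0.8362.
Max component reliability = 0.8300.
Difference = 0.8362 − 0.8300 = 0.006.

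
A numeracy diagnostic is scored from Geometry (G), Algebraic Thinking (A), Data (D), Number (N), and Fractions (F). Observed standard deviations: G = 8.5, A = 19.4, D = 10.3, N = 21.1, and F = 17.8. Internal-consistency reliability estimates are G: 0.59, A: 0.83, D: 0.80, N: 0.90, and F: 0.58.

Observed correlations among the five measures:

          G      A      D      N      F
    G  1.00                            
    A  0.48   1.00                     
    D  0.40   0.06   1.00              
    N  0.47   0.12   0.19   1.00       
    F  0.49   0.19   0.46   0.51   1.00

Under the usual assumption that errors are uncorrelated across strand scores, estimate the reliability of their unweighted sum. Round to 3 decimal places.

0.894

Var(G+A+D+N+F) = 8.5² + 19.4² + 10.3² + 21.1² + 17.8² + 2·[8.5·19.4·0.48 + 8.5·10.3·0.40 + 8.5·21.1·0.47 + 8.5·17.8·0.49 + 19.4·10.3·0.06 + 19.4·21.1·0.12 + 19.4·17.8·0.19 + 10.3·21.1·0.19 + 10.3·17.8·0.46 + 21.1·17.8·0.51] = 1316.75 + 1433 = 2749.75.
Under uncorrelated errors the observed covariances equal the true-score covariances, so only the own-variance terms attenuate.
True-score variance = [8.5²·0.59 + 19.4²·0.83 + 10.3²·0.80 + 21.1²·0.90 + 17.8²·0.58] + 1433 = 1024.33 + 1433 = 2457.33.
Reliability = 2457.33 / 2749.75 = 0.894.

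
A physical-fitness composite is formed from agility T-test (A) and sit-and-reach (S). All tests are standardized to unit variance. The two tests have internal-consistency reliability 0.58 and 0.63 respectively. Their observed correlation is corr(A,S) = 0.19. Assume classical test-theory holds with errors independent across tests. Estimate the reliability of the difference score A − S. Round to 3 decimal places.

Var(A−S) = 1 + 1 − 2·0.19 = 2 − 0.38 = 1.62.
Under uncorrelated errors the observed covariances equal the true-score covariances, so only the own-variance terms attenuate.
True-score variance = [0.58 + 0.63] − 0.38 = 1.21 − 0.38 = 0.83.
Reliability = 0.83 / 1.62 = 0.512.

0.512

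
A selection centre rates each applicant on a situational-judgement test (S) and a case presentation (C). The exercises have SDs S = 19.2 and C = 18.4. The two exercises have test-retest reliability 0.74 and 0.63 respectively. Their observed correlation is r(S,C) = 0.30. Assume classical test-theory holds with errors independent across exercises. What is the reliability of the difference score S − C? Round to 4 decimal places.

Var(S−C) = 19.2² + 18.4² − 2·19.2·18.4·0.30 = 707.2 − 211.968 = 495.232.
Under uncorrelated errors the observed covariances equal the true-score covariances, so only the own-variance terms attenuate.
True-score variance = [19.2²·0.74 + 18.4²·0.63] − 211.968 = 486.086 − 211.968 = 274.118.
Reliability = 274.118 / 495.232 = 0.5535.

0.5535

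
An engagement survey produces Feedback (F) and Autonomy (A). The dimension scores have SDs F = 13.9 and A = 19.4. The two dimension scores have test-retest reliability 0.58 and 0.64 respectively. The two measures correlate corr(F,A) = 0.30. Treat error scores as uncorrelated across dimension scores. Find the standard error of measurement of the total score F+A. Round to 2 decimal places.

Var(total) = 569.57 + 161.796 = 731.366.
True-score variance = 352.932 + 161.796 = 514.728, so reliability = 0.7038.
Error variance = 731.366 − 514.728 = 216.638; SEM = √216.638 = 14.72.

14.72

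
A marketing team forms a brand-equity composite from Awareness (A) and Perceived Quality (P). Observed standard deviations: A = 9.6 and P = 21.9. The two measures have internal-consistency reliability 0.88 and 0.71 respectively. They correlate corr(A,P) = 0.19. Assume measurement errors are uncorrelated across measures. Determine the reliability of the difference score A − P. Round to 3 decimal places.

0.695

Var(A−P) = 9.6² + 21.9² − 2·9.6·21.9·0.19 = 571.77 − 79.8912 = 491.879.
With uncorrelated errors the cross-covariances are all true-score covariance, so they carry over unchanged; only the diagonal terms shrink to ρᵢσᵢ².
True-score variance = [9.6²·0.88 + 21.9²·0.71] − 79.8912 = 421.624 − 79.8912 = 341.733.
Reliability = 341.733 / 491.879 = 0.695.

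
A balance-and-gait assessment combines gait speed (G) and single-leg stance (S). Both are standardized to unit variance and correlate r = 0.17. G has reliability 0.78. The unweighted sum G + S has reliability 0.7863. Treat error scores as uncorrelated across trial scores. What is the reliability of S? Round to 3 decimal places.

Var(G+S) = 2 + 2·0.17 = 2.340.
True-score variance = ρ_G + ρ_S + 2·0.17, so 0.7863 = (0.78 + ρ_S + 0.34) / 2.340.
ρ_S = 0.7863·2.340 − 0.78 − 0.34 = 0.720.

0.720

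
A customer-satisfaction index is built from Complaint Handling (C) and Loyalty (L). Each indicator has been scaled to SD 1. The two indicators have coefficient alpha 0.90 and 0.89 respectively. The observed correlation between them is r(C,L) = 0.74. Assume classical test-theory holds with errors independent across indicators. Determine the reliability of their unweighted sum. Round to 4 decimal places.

0.9397

Var(C+L) = 2 + 2·[0.74] = 2 + 1.48 = 3.48.
With uncorrelated errors the cross-covariances are all true-score covariance, so they carry over unchanged; only the diagonal terms shrink to ρᵢσᵢ².
True-score variance = [0.90 + 0.89] + 1.48 = 1.79 + 1.48 = 3.27.
Reliability = 3.27 / 3.48 = 0.9397.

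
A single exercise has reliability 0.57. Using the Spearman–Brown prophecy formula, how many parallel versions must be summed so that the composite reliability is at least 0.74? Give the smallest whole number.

k ≥ ρ*(1−ρ₁)/(ρ₁(1−ρ*)) = 0.74·0.43 / (0.57·0.26) = 2.147.
Smallest integer k = 3.

3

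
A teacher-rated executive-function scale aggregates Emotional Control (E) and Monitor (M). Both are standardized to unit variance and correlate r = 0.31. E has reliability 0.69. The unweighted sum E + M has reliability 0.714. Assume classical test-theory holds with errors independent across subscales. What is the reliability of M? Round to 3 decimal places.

Var(E+M) = 2 + 2·0.31 = 2.620.
True-score variance = ρ_E + ρ_M + 2·0.31, so 0.714 = (0.69 + ρ_M + 0.62) / 2.620.
ρ_M = 0.714·2.620 − 0.69 − 0.62 = 0.561.

0.561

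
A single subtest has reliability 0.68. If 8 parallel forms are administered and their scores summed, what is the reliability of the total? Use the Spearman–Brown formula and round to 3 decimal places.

0.944

ρ_k = kρ / (1 + (k−1)ρ) = 8·0.68 / (1 + 7·0.68) = 5.440 / 5.760 = 0.944.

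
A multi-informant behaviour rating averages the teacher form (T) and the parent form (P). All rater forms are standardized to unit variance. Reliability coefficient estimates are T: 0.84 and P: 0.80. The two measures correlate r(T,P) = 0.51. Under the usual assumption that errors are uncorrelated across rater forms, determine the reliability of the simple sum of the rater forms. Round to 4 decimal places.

Var(T+P) = 2 + 2·[0.51] = 2 + 1.02 = 3.02.
Because errors are independent across components, Cov(Tᵢ,Tⱼ) = Cov(Xᵢ,Xⱼ); the off-diagonal part of the true-score variance is the same as above.
True-score variance = [0.84 + 0.80] + 1.02 = 1.64 + 1.02 = 2.66.
Reliability = 2.66 / 3.02 = 0.8808.

0.8808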